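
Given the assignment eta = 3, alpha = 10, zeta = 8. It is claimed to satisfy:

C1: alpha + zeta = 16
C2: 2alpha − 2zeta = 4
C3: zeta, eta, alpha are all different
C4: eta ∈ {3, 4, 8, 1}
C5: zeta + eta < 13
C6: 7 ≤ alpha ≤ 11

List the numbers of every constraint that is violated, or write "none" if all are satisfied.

Violated: 1.

C1: alpha + zeta = 10 + 8 = 18, not 16  fails
C2: 2alpha − 2zeta = 2(10) − 2(8) = 4  holds
C3: values 8, 3, 10 are pairwise distinct  holds
C4: eta = 3 is in {3, 4, 8, 1}  holds
C5: zeta + eta = 8 + 3 = 11; 11 < 13  holds
C6: alpha = 10 lies in [7, 11]  holds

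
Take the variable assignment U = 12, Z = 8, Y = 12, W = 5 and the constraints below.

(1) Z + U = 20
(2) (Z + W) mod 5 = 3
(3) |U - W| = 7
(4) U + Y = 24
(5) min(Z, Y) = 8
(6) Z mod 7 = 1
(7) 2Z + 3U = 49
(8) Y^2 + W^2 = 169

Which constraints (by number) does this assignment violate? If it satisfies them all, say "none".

Constraint 7 does not hold.

(1) Z + U = 8 + 12 = 20 — holds.
(2) Z + W = 13; 13 mod 5 = 3 — holds.
(3) |12 - 5| = 7 — holds.
(4) U + Y = 12 + 12 = 24 — holds.
(5) min(8, 12) = 8 — holds.
(6) 8 mod 7 = 1 — holds.
(7) 2Z + 3U = 2(8) + 3(12) = 52, not 49 — does not hold.
(8) Y^2 + W^2 = 12^2 + 5^2 = 144 + 25 = 169 — holds.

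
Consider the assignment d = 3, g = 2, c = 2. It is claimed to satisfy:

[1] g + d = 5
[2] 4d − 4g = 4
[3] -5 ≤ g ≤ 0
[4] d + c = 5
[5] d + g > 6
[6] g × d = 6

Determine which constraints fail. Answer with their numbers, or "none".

[1] g + d = 2 + 3 = 5  ✔
[2] 4d − 4g = 4(3) − 4(2) = 4  ✔
[3] g = 2 is outside [-5, 0]  ✘
[4] d + c = 3 + 2 = 5  ✔
[5] d + g = 3 + 2 = 5; 5 ≤ 6, bound 6 not met  ✘
[6] g × d = 2 × 3 = 6  ✔

Violated: 3 and 5.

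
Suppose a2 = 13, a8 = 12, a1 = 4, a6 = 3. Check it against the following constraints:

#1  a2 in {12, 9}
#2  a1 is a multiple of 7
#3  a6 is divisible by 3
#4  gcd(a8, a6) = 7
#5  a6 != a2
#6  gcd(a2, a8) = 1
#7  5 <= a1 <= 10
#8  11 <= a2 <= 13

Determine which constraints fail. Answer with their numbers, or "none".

#1 a2 = 13 is not in {12, 9} — violated.
#2 4 = 7*0 + 4, so 7 does not divide 4 — violated.
#3 3 / 3 = 1, so 3 divides 3 — satisfied.
#4 gcd(12, 3) = 3, not 7 — violated.
#5 a6 = 3, a2 = 13; distinct — satisfied.
#6 gcd(13, 12) = 1 — satisfied.
#7 a1 = 4 is outside [5, 10] — violated.
#8 a2 = 13 lies in [11, 13] — satisfied.

Constraints 1, 2, 4, and 7 are violated.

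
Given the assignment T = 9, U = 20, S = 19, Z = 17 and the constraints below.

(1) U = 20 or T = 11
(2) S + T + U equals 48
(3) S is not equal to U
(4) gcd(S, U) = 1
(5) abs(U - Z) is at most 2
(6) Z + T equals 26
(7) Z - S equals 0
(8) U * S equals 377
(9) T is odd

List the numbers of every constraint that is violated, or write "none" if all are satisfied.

(1) U = 20 = 20 (first disjunct) — holds.
(2) S + T + U = 19 + 9 + 20 = 48 — holds.
(3) S = 19, U = 20; distinct — holds.
(4) gcd(19, 20) = 1 — holds.
(5) abs(20 - 17) = 3; 3 > 2, exceeds bound 2 — does not hold.
(6) Z + T = 17 + 9 = 26 — holds.
(7) Z - S = 17 - 19 = -2, not 0 — does not hold.
(8) U * S = 20 * 19 = 380, not 377 — does not hold.
(9) T = 9 is odd — holds.

Constraints 5, 7, and 8 do not hold.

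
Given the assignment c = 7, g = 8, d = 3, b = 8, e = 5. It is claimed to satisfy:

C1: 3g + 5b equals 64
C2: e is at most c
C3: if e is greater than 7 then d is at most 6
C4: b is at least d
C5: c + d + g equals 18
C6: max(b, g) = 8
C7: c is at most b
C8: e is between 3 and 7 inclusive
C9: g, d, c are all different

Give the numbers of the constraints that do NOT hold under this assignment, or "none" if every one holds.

C1: 3g + 5b = 3(8) + 5(8) = 64  holds
C2: e = 5, c = 7; 5 ≤ 7  holds
C3: e = 5, not > 7; antecedent false, conditional vacuously true  holds
C4: b = 8, d = 3; 8 ≥ 3  holds
C5: c + d + g = 7 + 3 + 8 = 18  holds
C6: max(8, 8) = 8  holds
C7: c = 7, b = 8; 7 ≤ 8  holds
C8: e = 5 lies in [3, 7]  holds
C9: values 8, 3, 7 are pairwise distinct  holds

None — every constraint holds.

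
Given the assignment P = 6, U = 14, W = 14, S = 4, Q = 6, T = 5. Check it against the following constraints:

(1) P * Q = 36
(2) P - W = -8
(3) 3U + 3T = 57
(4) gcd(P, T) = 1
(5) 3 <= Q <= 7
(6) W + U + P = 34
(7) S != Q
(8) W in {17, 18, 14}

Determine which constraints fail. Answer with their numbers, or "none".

(1) P * Q = 6 * 6 = 36  yes
(2) P - W = 6 - 14 = -8  yes
(3) 3U + 3T = 3(14) + 3(5) = 57  yes
(4) gcd(6, 5) = 1  yes
(5) Q = 6 lies in [3, 7]  yes
(6) W + U + P = 14 + 14 + 6 = 34  yes
(7) S = 4, Q = 6; distinct  yes
(8) W = 14 is in {17, 18, 14}  yes

The assignment satisfies every constraint.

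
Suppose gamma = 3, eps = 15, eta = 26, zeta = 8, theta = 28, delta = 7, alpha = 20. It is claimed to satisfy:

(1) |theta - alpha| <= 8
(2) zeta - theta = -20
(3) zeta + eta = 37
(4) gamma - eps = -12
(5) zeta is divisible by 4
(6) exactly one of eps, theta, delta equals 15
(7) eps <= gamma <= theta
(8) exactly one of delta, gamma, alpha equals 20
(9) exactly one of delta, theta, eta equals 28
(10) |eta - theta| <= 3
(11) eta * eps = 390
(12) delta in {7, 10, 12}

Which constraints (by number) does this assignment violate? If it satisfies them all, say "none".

Constraints 3, 7 do not hold.

(1) |28 - 20| = 8; 8 ≤ 8  holds
(2) zeta - theta = 8 - 28 = -20  holds
(3) zeta + eta = 8 + 26 = 34, not 37  fails
(4) gamma - eps = 3 - 15 = -12  holds
(5) 8 / 4 = 2, so 4 divides 8  holds
(6) eps=15, theta=28, delta=7; 1 of them equals 15  holds
(7) values 15, 3, 28; eps = 15 is not <= gamma = 3  fails
(8) delta=7, gamma=3, alpha=20; 1 of them equals 20  holds
(9) delta=7, theta=28, eta=26; 1 of them equals 28  holds
(10) |26 - 28| = 2; 2 ≤ 3  holds
(11) eta * eps = 26 * 15 = 390  holds
(12) delta = 7 is in {7, 10, 12}  holds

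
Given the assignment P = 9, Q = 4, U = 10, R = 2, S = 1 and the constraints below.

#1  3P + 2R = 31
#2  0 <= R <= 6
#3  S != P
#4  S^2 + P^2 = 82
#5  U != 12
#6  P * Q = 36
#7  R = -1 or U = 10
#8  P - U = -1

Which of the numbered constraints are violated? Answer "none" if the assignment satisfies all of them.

#1 3P + 2R = 3(9) + 2(2) = 31  OK
#2 R = 2 lies in [0, 6]  OK
#3 S = 1, P = 9; distinct  OK
#4 S^2 + P^2 = 1^2 + 9^2 = 1 + 81 = 82  OK
#5 U = 10, and 10 ≠ 12  OK
#6 P * Q = 9 * 4 = 36  OK
#7 R = 2 ≠ -1, but U = 10 = 10 (second disjunct)  OK
#8 P - U = 9 - 10 = -1  OK

The assignment satisfies every constraint.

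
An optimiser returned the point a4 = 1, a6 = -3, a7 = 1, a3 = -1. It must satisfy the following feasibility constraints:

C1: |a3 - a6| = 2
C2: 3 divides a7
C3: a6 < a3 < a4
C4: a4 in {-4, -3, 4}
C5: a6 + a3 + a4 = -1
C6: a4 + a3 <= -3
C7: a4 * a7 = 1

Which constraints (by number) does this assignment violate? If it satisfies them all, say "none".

Constraints 2, 4, 5, 6 do not hold.

C1: |-1 - (-3)| = 2 — holds.
C2: 1 = 3*0 + 1, so 3 does not divide 1 — does not hold.
C3: values -3 < -1 < 1 — holds.
C4: a4 = 1 is not in {-4, -3, 4} — does not hold.
C5: a6 + a3 + a4 = -3 + (-1) + 1 = -3, not -1 — does not hold.
C6: a4 + a3 = 1 + (-1) = 0; 0 > -3, bound -3 not met — does not hold.
C7: a4 * a7 = 1 * 1 = 1 — holds.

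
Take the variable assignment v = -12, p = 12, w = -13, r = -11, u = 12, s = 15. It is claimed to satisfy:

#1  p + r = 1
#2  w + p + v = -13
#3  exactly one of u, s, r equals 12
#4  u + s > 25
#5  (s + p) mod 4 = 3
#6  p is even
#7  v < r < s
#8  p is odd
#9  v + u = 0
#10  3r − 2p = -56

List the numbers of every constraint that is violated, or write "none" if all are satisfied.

#1 p + r = 12 + (-11) = 1 — holds.
#2 w + p + v = -13 + 12 + (-12) = -13 — holds.
#3 u=12, s=15, r=-11; 1 of them equals 12 — holds.
#4 u + s = 12 + 15 = 27; 27 > 25 — holds.
#5 s + p = 27; 27 mod 4 = 3 — holds.
#6 p = 12 is even — holds.
#7 values -12 < -11 < 15 — holds.
#8 p = 12 is even — does not hold.
#9 v + u = -12 + 12 = 0 — holds.
#10 3r − 2p = 3(-11) − 2(12) = -57, not -56 — does not hold.

Constraints 8, 10 do not hold.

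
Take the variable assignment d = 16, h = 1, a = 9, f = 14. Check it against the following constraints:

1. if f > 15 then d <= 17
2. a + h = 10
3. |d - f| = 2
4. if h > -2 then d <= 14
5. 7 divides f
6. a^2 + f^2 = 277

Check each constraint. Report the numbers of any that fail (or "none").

Constraint 4 does not hold.

1. f = 14, not > 15; antecedent false, conditional vacuously true  ✓
2. a + h = 9 + 1 = 10  ✓
3. |16 - 14| = 2  ✓
4. h = 1 > -2, so we need d ≤ 14; but d = 16 > 14  ✗
5. 14 / 7 = 2, so 7 divides 14  ✓
6. a^2 + f^2 = 9^2 + 14^2 = 81 + 196 = 277  ✓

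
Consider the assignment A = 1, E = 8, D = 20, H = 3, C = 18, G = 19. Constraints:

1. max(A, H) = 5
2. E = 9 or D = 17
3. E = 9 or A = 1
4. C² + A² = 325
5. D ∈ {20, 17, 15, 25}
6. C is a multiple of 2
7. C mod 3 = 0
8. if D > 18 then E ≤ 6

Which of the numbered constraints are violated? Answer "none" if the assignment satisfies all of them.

1. max(1, 3) = 3, not 5 — violated.
2. E = 8 ≠ 9 and D = 20 ≠ 17; both disjuncts false — violated.
3. E = 8 ≠ 9, but A = 1 = 1 (second disjunct) — satisfied.
4. C² + A² = 18² + 1² = 324 + 1 = 325 — satisfied.
5. D = 20 is in {20, 17, 15, 25} — satisfied.
6. 18 / 2 = 9, so 2 divides 18 — satisfied.
7. 18 mod 3 = 0 — satisfied.
8. D = 20 > 18, so we need E ≤ 6; but E = 8 > 6 — violated.

Constraints 1, 2, and 8 are violated.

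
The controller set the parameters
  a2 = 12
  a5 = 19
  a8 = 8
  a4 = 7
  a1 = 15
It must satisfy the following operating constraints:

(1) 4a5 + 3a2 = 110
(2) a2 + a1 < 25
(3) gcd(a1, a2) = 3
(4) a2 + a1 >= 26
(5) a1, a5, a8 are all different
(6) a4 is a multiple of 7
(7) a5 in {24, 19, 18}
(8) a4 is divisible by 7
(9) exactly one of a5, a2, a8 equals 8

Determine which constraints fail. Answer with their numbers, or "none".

Violated: 1 and 2.

(1) 4a5 + 3a2 = 4(19) + 3(12) = 112, not 110 — violated.
(2) a2 + a1 = 12 + 15 = 27; 27 ≥ 25, bound 25 not met — violated.
(3) gcd(15, 12) = 3 — satisfied.
(4) a2 + a1 = 12 + 15 = 27; 27 ≥ 26 — satisfied.
(5) values 15, 19, 8 are pairwise distinct — satisfied.
(6) 7 / 7 = 1, so 7 divides 7 — satisfied.
(7) a5 = 19 is in {24, 19, 18} — satisfied.
(8) 7 / 7 = 1, so 7 divides 7 — satisfied.
(9) a5=19, a2=12, a8=8; 1 of them equals 8 — satisfied.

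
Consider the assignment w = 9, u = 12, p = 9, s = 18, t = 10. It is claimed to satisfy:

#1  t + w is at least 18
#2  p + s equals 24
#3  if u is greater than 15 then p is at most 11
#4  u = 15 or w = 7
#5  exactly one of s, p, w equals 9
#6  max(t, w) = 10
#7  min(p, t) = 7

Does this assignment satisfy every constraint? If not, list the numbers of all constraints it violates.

#1 t + w = 10 + 9 = 19; 19 ≥ 18  ✓
#2 p + s = 9 + 18 = 27, not 24  ✗
#3 u = 12, not > 15; antecedent false, conditional vacuously true  ✓
#4 u = 12 ≠ 15 and w = 9 ≠ 7; both disjuncts false  ✗
#5 s=18, p=9, w=9; 2 of them equal 9, not exactly one  ✗
#6 max(10, 9) = 10  ✓
#7 min(9, 10) = 9, not 7  ✗

Constraints 2, 4, 5, 7 do not hold.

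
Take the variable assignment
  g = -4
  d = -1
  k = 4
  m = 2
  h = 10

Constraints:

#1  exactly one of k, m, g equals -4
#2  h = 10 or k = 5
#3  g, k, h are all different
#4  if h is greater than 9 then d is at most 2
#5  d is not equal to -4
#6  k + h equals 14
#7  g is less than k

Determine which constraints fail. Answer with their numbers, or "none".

#1 k=4, m=2, g=-4; 1 of them equals -4  true
#2 h = 10 = 10 (first disjunct)  true
#3 values -4, 4, 10 are pairwise distinct  true
#4 h = 10 > 9, so we need d ≤ 2; d = -1 ≤ 2  true
#5 d = -1, and -1 ≠ -4  true
#6 k + h = 4 + 10 = 14  true
#7 g = -4, k = 4; -4 < 4  true

Yes — all constraints hold.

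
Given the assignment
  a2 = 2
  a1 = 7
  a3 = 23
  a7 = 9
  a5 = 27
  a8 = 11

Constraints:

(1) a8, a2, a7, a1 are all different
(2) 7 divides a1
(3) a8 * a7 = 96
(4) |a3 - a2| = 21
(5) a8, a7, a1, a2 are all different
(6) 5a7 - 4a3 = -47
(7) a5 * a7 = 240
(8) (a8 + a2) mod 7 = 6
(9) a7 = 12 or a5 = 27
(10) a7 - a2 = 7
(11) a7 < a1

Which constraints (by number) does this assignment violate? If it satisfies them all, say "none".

Constraints 3, 7, 11 are violated.

(1) values 11, 2, 9, 7 are pairwise distinct — OK.
(2) 7 / 7 = 1, so 7 divides 7 — OK.
(3) a8 * a7 = 11 * 9 = 99, not 96 — violated.
(4) |23 - 2| = 21 — OK.
(5) values 11, 9, 7, 2 are pairwise distinct — OK.
(6) 5a7 - 4a3 = 5(9) - 4(23) = -47 — OK.
(7) a5 * a7 = 27 * 9 = 243, not 240 — violated.
(8) a8 + a2 = 13; 13 mod 7 = 6 — OK.
(9) a7 = 9 ≠ 12, but a5 = 27 = 27 (second disjunct) — OK.
(10) a7 - a2 = 9 - 2 = 7 — OK.
(11) a7 = 9, a1 = 7; 9 ≥ 7 (want <) — violated.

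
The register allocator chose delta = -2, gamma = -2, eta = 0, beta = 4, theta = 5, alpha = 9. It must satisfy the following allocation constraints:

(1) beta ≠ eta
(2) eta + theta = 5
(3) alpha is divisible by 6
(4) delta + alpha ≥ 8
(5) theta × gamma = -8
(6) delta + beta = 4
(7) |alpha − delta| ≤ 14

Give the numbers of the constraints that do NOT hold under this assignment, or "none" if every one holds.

The assignment fails constraints 3, 4, 5, 6.

(1) beta = 4, eta = 0; distinct  ✔
(2) eta + theta = 0 + 5 = 5  ✔
(3) 9 = 6×1 + 3, so 6 does not divide 9  ✘
(4) delta + alpha = -2 + 9 = 7; 7 < 8, bound 8 not met  ✘
(5) theta × gamma = 5 × (-2) = -10, not -8  ✘
(6) delta + beta = -2 + 4 = 2, not 4  ✘
(7) |9 − (-2)| = 11; 11 ≤ 14  ✔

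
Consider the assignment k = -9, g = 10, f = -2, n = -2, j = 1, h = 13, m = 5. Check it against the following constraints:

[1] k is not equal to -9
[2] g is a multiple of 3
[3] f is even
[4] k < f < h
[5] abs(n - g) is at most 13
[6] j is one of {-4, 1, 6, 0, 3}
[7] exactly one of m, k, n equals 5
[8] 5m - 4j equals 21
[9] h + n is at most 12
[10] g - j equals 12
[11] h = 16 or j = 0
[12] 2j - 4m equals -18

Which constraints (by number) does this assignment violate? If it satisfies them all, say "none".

[1] k = -9, but -9 is required to differ — violated.
[2] 10 = 3*3 + 1, so 3 does not divide 10 — violated.
[3] f = -2 is even — OK.
[4] values -9 < -2 < 13 — OK.
[5] abs(-2 - 10) = 12; 12 ≤ 13 — OK.
[6] j = 1 is in {-4, 1, 6, 0, 3} — OK.
[7] m=5, k=-9, n=-2; 1 of them equals 5 — OK.
[8] 5m - 4j = 5(5) - 4(1) = 21 — OK.
[9] h + n = 13 + (-2) = 11; 11 ≤ 12 — OK.
[10] g - j = 10 - 1 = 9, not 12 — violated.
[11] h = 13 ≠ 16 and j = 1 ≠ 0; both disjuncts false — violated.
[12] 2j - 4m = 2(1) - 4(5) = -18 — OK.

No — constraints 1, 2, 10, 11 are not satisfied.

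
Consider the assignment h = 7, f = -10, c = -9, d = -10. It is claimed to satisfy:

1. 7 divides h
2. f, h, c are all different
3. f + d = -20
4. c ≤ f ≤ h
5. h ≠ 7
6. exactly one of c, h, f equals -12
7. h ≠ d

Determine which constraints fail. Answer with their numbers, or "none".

1. 7 / 7 = 1, so 7 divides 7 — holds.
2. values -10, 7, -9 are pairwise distinct — holds.
3. f + d = -10 + (-10) = -20 — holds.
4. values -9, -10, 7; c = -9 is not ≤ f = -10 — fails.
5. h = 7, but 7 is required to differ — fails.
6. c=-9, h=7, f=-10; 0 of them equal -12, not exactly one — fails.
7. h = 7, d = -10; distinct — holds.

Constraints 4, 5, and 6 are violated.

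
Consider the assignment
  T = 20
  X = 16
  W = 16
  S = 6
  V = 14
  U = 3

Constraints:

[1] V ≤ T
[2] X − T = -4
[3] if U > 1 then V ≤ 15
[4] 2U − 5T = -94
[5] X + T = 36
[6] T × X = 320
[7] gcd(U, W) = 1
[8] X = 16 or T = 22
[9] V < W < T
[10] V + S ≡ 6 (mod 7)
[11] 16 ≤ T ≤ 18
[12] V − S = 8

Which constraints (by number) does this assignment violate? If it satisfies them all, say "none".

[1] V = 14, T = 20; 14 ≤ 20  ✓
[2] X − T = 16 − 20 = -4  ✓
[3] U = 3 > 1, so we need V ≤ 15; V = 14 ≤ 15  ✓
[4] 2U − 5T = 2(3) − 5(20) = -94  ✓
[5] X + T = 16 + 20 = 36  ✓
[6] T × X = 20 × 16 = 320  ✓
[7] gcd(3, 16) = 1  ✓
[8] X = 16 = 16 (first disjunct)  ✓
[9] values 14 < 16 < 20  ✓
[10] V + S = 20; 20 mod 7 = 6  ✓
[11] T = 20 is outside [16, 18]  ✗
[12] V − S = 14 − 6 = 8  ✓

No — constraint 11 is not satisfied.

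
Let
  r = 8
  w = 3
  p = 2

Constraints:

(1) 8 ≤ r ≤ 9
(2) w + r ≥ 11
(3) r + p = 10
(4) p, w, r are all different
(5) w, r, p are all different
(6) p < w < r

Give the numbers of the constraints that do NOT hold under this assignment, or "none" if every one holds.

(1) r = 8 lies in [8, 9] — OK.
(2) w + r = 3 + 8 = 11; 11 ≥ 11 — OK.
(3) r + p = 8 + 2 = 10 — OK.
(4) values 2, 3, 8 are pairwise distinct — OK.
(5) values 3, 8, 2 are pairwise distinct — OK.
(6) values 2 < 3 < 8 — OK.

All constraints are satisfied.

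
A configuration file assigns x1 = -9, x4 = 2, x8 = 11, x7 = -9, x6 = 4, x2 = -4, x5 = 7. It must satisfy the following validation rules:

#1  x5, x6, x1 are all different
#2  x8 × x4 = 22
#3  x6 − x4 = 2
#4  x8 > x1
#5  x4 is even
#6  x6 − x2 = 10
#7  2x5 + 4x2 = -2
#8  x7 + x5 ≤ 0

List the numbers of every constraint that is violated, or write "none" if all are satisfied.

#1 values 7, 4, -9 are pairwise distinct  ✓
#2 x8 × x4 = 11 × 2 = 22  ✓
#3 x6 − x4 = 4 − 2 = 2  ✓
#4 x8 = 11, x1 = -9; 11 > -9  ✓
#5 x4 = 2 is even  ✓
#6 x6 − x2 = 4 − (-4) = 8, not 10  ✗
#7 2x5 + 4x2 = 2(7) + 4(-4) = -2  ✓
#8 x7 + x5 = -9 + 7 = -2; -2 ≤ 0  ✓

No — constraint 6 is not satisfied.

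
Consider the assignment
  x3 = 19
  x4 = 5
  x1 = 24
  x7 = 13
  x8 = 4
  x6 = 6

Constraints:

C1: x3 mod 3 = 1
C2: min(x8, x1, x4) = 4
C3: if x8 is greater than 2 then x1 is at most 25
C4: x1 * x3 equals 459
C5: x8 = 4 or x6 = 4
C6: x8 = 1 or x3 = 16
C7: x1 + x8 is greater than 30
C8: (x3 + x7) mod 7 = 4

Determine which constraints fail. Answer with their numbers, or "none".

C1: 19 mod 3 = 1 — OK.
C2: min(4, 24, 5) = 4 — OK.
C3: x8 = 4 > 2, so we need x1 ≤ 25; x1 = 24 ≤ 25 — OK.
C4: x1 * x3 = 24 * 19 = 456, not 459 — violated.
C5: x8 = 4 = 4 (first disjunct) — OK.
C6: x8 = 4 ≠ 1 and x3 = 19 ≠ 16; both disjuncts false — violated.
C7: x1 + x8 = 24 + 4 = 28; 28 ≤ 30, bound 30 not met — violated.
C8: x3 + x7 = 32; 32 mod 7 = 4 — OK.

No — constraints 4, 6, and 7 are not satisfied.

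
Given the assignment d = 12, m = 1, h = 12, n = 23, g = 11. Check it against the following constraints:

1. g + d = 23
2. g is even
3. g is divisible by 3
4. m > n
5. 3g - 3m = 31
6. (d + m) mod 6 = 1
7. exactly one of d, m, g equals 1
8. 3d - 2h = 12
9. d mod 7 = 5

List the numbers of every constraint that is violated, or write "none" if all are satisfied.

No — constraints 2, 3, 4, and 5 are not satisfied.

1. g + d = 11 + 12 = 23  ✓
2. g = 11 is odd  ✗
3. 11 = 3*3 + 2, so 3 does not divide 11  ✗
4. m = 1, n = 23; 1 ≤ 23 (want >)  ✗
5. 3g - 3m = 3(11) - 3(1) = 30, not 31  ✗
6. d + m = 13; 13 mod 6 = 1  ✓
7. d=12, m=1, g=11; 1 of them equals 1  ✓
8. 3d - 2h = 3(12) - 2(12) = 12  ✓
9. 12 mod 7 = 5  ✓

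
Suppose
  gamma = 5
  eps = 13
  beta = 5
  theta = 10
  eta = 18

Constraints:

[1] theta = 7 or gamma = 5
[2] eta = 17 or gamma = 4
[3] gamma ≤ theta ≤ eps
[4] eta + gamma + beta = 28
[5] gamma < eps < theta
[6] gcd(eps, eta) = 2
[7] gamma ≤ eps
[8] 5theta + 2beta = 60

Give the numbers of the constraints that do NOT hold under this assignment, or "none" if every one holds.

Constraints 2, 5, and 6 are violated.

[1] theta = 10 ≠ 7, but gamma = 5 = 5 (second disjunct)  holds
[2] eta = 18 ≠ 17 and gamma = 5 ≠ 4; both disjuncts false  fails
[3] values 5 ≤ 10 ≤ 13  holds
[4] eta + gamma + beta = 18 + 5 + 5 = 28  holds
[5] values 5, 13, 10; eps = 13 is not < theta = 10  fails
[6] gcd(13, 18) = 1, not 2  fails
[7] gamma = 5, eps = 13; 5 ≤ 13  holds
[8] 5theta + 2beta = 5(10) + 2(5) = 60  holds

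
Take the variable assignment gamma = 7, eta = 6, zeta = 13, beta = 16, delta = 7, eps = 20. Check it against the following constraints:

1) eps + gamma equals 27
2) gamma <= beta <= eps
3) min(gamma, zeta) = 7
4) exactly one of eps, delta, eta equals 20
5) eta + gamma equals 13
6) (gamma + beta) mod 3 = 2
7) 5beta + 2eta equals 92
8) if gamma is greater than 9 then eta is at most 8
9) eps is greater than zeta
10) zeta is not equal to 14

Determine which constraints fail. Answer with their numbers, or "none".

1) eps + gamma = 20 + 7 = 27  OK
2) values 7 <= 16 <= 20  OK
3) min(7, 13) = 7  OK
4) eps=20, delta=7, eta=6; 1 of them equals 20  OK
5) eta + gamma = 6 + 7 = 13  OK
6) gamma + beta = 23; 23 mod 3 = 2  OK
7) 5beta + 2eta = 5(16) + 2(6) = 92  OK
8) gamma = 7, not > 9; antecedent false, conditional vacuously true  OK
9) eps = 20, zeta = 13; 20 > 13  OK
10) zeta = 13, and 13 ≠ 14  OK

All constraints are satisfied.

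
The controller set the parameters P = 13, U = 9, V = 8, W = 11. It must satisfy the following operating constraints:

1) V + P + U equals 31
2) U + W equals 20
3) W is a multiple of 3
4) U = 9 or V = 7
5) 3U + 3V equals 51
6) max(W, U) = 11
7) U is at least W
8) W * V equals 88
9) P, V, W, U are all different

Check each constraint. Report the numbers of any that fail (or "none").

1) V + P + U = 8 + 13 + 9 = 30, not 31  false
2) U + W = 9 + 11 = 20  true
3) 11 = 3*3 + 2, so 3 does not divide 11  false
4) U = 9 = 9 (first disjunct)  true
5) 3U + 3V = 3(9) + 3(8) = 51  true
6) max(11, 9) = 11  true
7) U = 9, W = 11; 9 < 11 (want ≥)  false
8) W * V = 11 * 8 = 88  true
9) values 13, 8, 11, 9 are pairwise distinct  true

No — constraints 1, 3, 7 are not satisfied.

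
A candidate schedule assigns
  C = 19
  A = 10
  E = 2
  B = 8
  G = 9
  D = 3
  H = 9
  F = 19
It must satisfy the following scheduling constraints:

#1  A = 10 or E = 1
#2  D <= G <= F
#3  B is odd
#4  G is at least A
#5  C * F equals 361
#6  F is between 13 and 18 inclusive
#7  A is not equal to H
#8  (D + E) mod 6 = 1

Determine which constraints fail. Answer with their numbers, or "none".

#1 A = 10 = 10 (first disjunct) — satisfied.
#2 values 3 <= 9 <= 19 — satisfied.
#3 B = 8 is even — violated.
#4 G = 9, A = 10; 9 < 10 (want ≥) — violated.
#5 C * F = 19 * 19 = 361 — satisfied.
#6 F = 19 is outside [13, 18] — violated.
#7 A = 10, H = 9; distinct — satisfied.
#8 D + E = 5; 5 mod 6 = 5, not 1 — violated.

Violated: 3, 4, 6, and 8.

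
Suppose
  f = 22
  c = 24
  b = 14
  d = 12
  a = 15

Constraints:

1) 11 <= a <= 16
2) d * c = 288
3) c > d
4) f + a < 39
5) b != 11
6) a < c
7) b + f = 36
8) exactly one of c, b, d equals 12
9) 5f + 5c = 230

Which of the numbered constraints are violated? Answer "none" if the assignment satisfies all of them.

1) a = 15 lies in [11, 16] — satisfied.
2) d * c = 12 * 24 = 288 — satisfied.
3) c = 24, d = 12; 24 > 12 — satisfied.
4) f + a = 22 + 15 = 37; 37 < 39 — satisfied.
5) b = 14, and 14 ≠ 11 — satisfied.
6) a = 15, c = 24; 15 < 24 — satisfied.
7) b + f = 14 + 22 = 36 — satisfied.
8) c=24, b=14, d=12; 1 of them equals 12 — satisfied.
9) 5f + 5c = 5(22) + 5(24) = 230 — satisfied.

None — every constraint holds.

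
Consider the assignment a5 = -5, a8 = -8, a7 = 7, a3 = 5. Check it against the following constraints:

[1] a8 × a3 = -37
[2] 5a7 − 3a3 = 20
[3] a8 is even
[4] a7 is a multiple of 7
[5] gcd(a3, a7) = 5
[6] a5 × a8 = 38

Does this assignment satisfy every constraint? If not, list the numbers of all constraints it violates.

Constraints 1, 5, 6 do not hold.

[1] a8 × a3 = -8 × 5 = -40, not -37 — violated.
[2] 5a7 − 3a3 = 5(7) − 3(5) = 20 — OK.
[3] a8 = -8 is even — OK.
[4] 7 / 7 = 1, so 7 divides 7 — OK.
[5] gcd(5, 7) = 1, not 5 — violated.
[6] a5 × a8 = -5 × (-8) = 40, not 38 — violated.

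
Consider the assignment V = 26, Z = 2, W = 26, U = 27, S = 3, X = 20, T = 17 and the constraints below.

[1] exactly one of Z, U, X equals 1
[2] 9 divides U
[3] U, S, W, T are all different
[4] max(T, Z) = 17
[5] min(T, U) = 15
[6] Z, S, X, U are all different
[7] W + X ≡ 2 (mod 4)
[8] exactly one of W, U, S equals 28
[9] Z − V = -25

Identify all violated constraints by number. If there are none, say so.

No — constraints 1, 5, 8, and 9 are not satisfied.

[1] Z=2, U=27, X=20; 0 of them equal 1, not exactly one — does not hold.
[2] 27 / 9 = 3, so 9 divides 27 — holds.
[3] values 27, 3, 26, 17 are pairwise distinct — holds.
[4] max(17, 2) = 17 — holds.
[5] min(17, 27) = 17, not 15 — does not hold.
[6] values 2, 3, 20, 27 are pairwise distinct — holds.
[7] W + X = 46; 46 mod 4 = 2 — holds.
[8] W=26, U=27, S=3; 0 of them equal 28, not exactly one — does not hold.
[9] Z − V = 2 − 26 = -24, not -25 — does not hold.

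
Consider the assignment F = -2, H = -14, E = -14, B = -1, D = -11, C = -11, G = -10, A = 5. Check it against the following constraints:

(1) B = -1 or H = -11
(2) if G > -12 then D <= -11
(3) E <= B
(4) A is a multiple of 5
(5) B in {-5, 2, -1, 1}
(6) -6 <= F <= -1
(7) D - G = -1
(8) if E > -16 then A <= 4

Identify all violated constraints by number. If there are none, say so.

(1) B = -1 = -1 (first disjunct)  ✔
(2) G = -10 > -12, so we need D ≤ -11; D = -11 ≤ -11  ✔
(3) E = -14, B = -1; -14 ≤ -1  ✔
(4) 5 / 5 = 1, so 5 divides 5  ✔
(5) B = -1 is in {-5, 2, -1, 1}  ✔
(6) F = -2 lies in [-6, -1]  ✔
(7) D - G = -11 - (-10) = -1  ✔
(8) E = -14 > -16, so we need A ≤ 4; but A = 5 > 4  ✘

No — constraint 8 is not satisfied.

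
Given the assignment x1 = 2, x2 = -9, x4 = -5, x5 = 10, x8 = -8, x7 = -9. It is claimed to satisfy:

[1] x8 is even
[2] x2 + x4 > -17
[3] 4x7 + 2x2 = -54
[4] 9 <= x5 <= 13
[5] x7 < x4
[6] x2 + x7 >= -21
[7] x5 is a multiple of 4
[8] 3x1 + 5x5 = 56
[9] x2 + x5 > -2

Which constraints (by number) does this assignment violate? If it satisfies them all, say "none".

Constraint 7 does not hold.

[1] x8 = -8 is even — holds.
[2] x2 + x4 = -9 + (-5) = -14; -14 > -17 — holds.
[3] 4x7 + 2x2 = 4(-9) + 2(-9) = -54 — holds.
[4] x5 = 10 lies in [9, 13] — holds.
[5] x7 = -9, x4 = -5; -9 < -5 — holds.
[6] x2 + x7 = -9 + (-9) = -18; -18 ≥ -21 — holds.
[7] 10 = 4*2 + 2, so 4 does not divide 10 — fails.
[8] 3x1 + 5x5 = 3(2) + 5(10) = 56 — holds.
[9] x2 + x5 = -9 + 10 = 1; 1 > -2 — holds.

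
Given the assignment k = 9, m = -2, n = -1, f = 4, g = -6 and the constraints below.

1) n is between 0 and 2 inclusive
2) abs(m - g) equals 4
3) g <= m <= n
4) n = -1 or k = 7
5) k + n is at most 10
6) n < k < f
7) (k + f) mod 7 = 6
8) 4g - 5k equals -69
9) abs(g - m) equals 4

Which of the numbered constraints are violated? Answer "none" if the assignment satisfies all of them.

Constraints 1 and 6 do not hold.

1) n = -1 is outside [0, 2] — fails.
2) abs(-2 - (-6)) = 4 — holds.
3) values -6 <= -2 <= -1 — holds.
4) n = -1 = -1 (first disjunct) — holds.
5) k + n = 9 + (-1) = 8; 8 ≤ 10 — holds.
6) values -1, 9, 4; k = 9 is not < f = 4 — fails.
7) k + f = 13; 13 mod 7 = 6 — holds.
8) 4g - 5k = 4(-6) - 5(9) = -69 — holds.
9) abs(-6 - (-2)) = 4 — holds.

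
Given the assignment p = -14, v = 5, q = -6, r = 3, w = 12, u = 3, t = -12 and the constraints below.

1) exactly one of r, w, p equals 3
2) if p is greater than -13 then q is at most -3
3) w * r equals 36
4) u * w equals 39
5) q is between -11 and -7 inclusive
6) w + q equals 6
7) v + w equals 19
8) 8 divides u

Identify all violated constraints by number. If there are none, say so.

1) r=3, w=12, p=-14; 1 of them equals 3  OK
2) p = -14, not > -13; antecedent false, conditional vacuously true  OK
3) w * r = 12 * 3 = 36  OK
4) u * w = 3 * 12 = 36, not 39  FAIL
5) q = -6 is outside [-11, -7]  FAIL
6) w + q = 12 + (-6) = 6  OK
7) v + w = 5 + 12 = 17, not 19  FAIL
8) 3 = 8*0 + 3, so 8 does not divide 3  FAIL

The assignment fails constraints 4, 5, 7, and 8.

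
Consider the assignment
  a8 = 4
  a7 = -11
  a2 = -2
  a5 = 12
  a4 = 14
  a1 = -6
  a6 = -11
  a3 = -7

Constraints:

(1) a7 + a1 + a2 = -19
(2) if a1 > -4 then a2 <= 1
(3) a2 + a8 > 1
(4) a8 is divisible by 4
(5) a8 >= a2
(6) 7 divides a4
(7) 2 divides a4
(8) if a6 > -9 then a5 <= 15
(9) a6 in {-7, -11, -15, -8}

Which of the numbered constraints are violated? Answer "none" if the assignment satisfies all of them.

Yes — all constraints hold.

(1) a7 + a1 + a2 = -11 + (-6) + (-2) = -19 — OK.
(2) a1 = -6, not > -4; antecedent false, conditional vacuously true — OK.
(3) a2 + a8 = -2 + 4 = 2; 2 > 1 — OK.
(4) 4 / 4 = 1, so 4 divides 4 — OK.
(5) a8 = 4, a2 = -2; 4 ≥ -2 — OK.
(6) 14 / 7 = 2, so 7 divides 14 — OK.
(7) 14 / 2 = 7, so 2 divides 14 — OK.
(8) a6 = -11, not > -9; antecedent false, conditional vacuously true — OK.
(9) a6 = -11 is in {-7, -11, -15, -8} — OK.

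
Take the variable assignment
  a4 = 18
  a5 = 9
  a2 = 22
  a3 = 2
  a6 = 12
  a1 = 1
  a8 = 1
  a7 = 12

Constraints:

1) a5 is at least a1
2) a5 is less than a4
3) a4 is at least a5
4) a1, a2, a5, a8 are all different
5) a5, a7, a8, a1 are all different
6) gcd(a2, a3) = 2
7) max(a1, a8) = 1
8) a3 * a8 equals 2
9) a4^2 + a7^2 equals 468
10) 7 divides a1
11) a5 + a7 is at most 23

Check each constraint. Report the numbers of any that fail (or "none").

1) a5 = 9, a1 = 1; 9 ≥ 1  ✔
2) a5 = 9, a4 = 18; 9 < 18  ✔
3) a4 = 18, a5 = 9; 18 ≥ 9  ✔
4) a1 = a8 = 1, not all different  ✘
5) a8 = a1 = 1, not all different  ✘
6) gcd(22, 2) = 2  ✔
7) max(1, 1) = 1  ✔
8) a3 * a8 = 2 * 1 = 2  ✔
9) a4^2 + a7^2 = 18^2 + 12^2 = 324 + 144 = 468  ✔
10) 1 = 7*0 + 1, so 7 does not divide 1  ✘
11) a5 + a7 = 9 + 12 = 21; 21 ≤ 23  ✔

No — constraints 4, 5, and 10 are not satisfied.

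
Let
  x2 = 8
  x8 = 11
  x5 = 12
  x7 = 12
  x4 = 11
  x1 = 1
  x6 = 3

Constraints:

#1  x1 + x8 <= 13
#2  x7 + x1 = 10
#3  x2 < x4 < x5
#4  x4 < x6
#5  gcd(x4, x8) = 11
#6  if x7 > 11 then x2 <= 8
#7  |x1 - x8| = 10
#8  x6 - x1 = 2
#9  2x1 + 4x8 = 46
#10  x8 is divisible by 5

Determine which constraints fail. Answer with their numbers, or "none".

Constraints 2, 4, 10 do not hold.

#1 x1 + x8 = 1 + 11 = 12; 12 ≤ 13  ✔
#2 x7 + x1 = 12 + 1 = 13, not 10  ✘
#3 values 8 < 11 < 12  ✔
#4 x4 = 11, x6 = 3; 11 ≥ 3 (want <)  ✘
#5 gcd(11, 11) = 11  ✔
#6 x7 = 12 > 11, so we need x2 ≤ 8; x2 = 8 ≤ 8  ✔
#7 |1 - 11| = 10  ✔
#8 x6 - x1 = 3 - 1 = 2  ✔
#9 2x1 + 4x8 = 2(1) + 4(11) = 46  ✔
#10 11 = 5*2 + 1, so 5 does not divide 11  ✘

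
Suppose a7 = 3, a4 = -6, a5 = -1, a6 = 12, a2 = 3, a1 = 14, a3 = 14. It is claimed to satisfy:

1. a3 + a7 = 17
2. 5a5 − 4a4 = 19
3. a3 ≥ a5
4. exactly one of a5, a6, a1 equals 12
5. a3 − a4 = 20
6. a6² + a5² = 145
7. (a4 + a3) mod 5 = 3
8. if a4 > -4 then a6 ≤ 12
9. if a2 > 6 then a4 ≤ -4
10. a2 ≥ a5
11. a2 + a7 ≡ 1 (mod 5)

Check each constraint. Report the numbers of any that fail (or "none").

1. a3 + a7 = 14 + 3 = 17  true
2. 5a5 − 4a4 = 5(-1) − 4(-6) = 19  true
3. a3 = 14, a5 = -1; 14 ≥ -1  true
4. a5=-1, a6=12, a1=14; 1 of them equals 12  true
5. a3 − a4 = 14 − (-6) = 20  true
6. a6² + a5² = 12² + (-1)² = 144 + 1 = 145  true
7. a4 + a3 = 8; 8 mod 5 = 3  true
8. a4 = -6, not > -4; antecedent false, conditional vacuously true  true
9. a2 = 3, not > 6; antecedent false, conditional vacuously true  true
10. a2 = 3, a5 = -1; 3 ≥ -1  true
11. a2 + a7 = 6; 6 mod 5 = 1  true

None — every constraint holds.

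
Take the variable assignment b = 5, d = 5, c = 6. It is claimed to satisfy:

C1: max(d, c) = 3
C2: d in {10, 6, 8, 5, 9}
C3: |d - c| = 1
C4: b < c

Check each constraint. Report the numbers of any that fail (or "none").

Constraint 1 is violated.

C1: max(5, 6) = 6, not 3 — violated.
C2: d = 5 is in {10, 6, 8, 5, 9} — OK.
C3: |5 - 6| = 1 — OK.
C4: b = 5, c = 6; 5 < 6 — OK.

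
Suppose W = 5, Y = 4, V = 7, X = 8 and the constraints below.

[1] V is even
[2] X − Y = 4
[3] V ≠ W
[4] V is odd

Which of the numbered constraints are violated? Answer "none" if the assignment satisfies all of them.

Constraint 1 does not hold.

[1] V = 7 is odd — violated.
[2] X − Y = 8 − 4 = 4 — satisfied.
[3] V = 7, W = 5; distinct — satisfied.
[4] V = 7 is odd — satisfied.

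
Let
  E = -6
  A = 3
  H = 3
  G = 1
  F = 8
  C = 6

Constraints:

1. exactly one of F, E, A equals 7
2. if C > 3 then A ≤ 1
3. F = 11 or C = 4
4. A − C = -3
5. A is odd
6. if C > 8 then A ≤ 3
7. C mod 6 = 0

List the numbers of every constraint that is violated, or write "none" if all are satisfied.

1. F=8, E=-6, A=3; 0 of them equal 7, not exactly one — violated.
2. C = 6 > 3, so we need A ≤ 1; but A = 3 > 1 — violated.
3. F = 8 ≠ 11 and C = 6 ≠ 4; both disjuncts false — violated.
4. A − C = 3 − 6 = -3 — OK.
5. A = 3 is odd — OK.
6. C = 6, not > 8; antecedent false, conditional vacuously true — OK.
7. 6 mod 6 = 0 — OK.

The assignment fails constraints 1, 2, 3.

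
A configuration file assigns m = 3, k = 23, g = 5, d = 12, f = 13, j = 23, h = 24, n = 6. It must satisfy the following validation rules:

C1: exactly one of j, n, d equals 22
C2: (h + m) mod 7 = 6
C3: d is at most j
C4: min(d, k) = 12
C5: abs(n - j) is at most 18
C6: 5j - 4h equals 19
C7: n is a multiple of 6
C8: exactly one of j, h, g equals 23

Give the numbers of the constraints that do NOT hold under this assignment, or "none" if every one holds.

The assignment fails constraint 1.

C1: j=23, n=6, d=12; 0 of them equal 22, not exactly one  ✘
C2: h + m = 27; 27 mod 7 = 6  ✔
C3: d = 12, j = 23; 12 ≤ 23  ✔
C4: min(12, 23) = 12  ✔
C5: abs(6 - 23) = 17; 17 ≤ 18  ✔
C6: 5j - 4h = 5(23) - 4(24) = 19  ✔
C7: 6 / 6 = 1, so 6 divides 6  ✔
C8: j=23, h=24, g=5; 1 of them equals 23  ✔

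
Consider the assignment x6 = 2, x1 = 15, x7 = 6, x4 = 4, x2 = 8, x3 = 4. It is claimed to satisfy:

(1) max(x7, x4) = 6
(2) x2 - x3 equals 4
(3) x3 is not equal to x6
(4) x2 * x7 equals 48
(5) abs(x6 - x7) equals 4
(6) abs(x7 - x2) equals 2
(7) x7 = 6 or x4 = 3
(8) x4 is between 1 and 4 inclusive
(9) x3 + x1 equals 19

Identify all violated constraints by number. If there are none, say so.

(1) max(6, 4) = 6 — holds.
(2) x2 - x3 = 8 - 4 = 4 — holds.
(3) x3 = 4, x6 = 2; distinct — holds.
(4) x2 * x7 = 8 * 6 = 48 — holds.
(5) abs(2 - 6) = 4 — holds.
(6) abs(6 - 8) = 2 — holds.
(7) x7 = 6 = 6 (first disjunct) — holds.
(8) x4 = 4 lies in [1, 4] — holds.
(9) x3 + x1 = 4 + 15 = 19 — holds.

None — every constraint holds.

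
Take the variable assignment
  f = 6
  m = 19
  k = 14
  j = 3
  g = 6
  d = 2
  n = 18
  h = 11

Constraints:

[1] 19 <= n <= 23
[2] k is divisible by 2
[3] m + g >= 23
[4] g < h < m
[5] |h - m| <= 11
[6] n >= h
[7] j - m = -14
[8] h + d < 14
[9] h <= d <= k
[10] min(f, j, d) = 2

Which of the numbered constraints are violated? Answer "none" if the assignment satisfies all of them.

Violated: 1, 7, and 9.

[1] n = 18 is outside [19, 23]  false
[2] 14 / 2 = 7, so 2 divides 14  true
[3] m + g = 19 + 6 = 25; 25 ≥ 23  true
[4] values 6 < 11 < 19  true
[5] |11 - 19| = 8; 8 ≤ 11  true
[6] n = 18, h = 11; 18 ≥ 11  true
[7] j - m = 3 - 19 = -16, not -14  false
[8] h + d = 11 + 2 = 13; 13 < 14  true
[9] values 11, 2, 14; h = 11 is not <= d = 2  false
[10] min(6, 3, 2) = 2  true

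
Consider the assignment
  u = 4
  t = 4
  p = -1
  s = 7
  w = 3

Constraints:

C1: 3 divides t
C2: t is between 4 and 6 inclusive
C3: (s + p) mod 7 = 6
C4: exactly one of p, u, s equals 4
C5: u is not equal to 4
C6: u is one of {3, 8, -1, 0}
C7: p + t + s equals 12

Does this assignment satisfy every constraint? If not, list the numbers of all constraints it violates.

Constraints 1, 5, 6, and 7 are violated.

C1: 4 = 3*1 + 1, so 3 does not divide 4 — violated.
C2: t = 4 lies in [4, 6] — OK.
C3: s + p = 6; 6 mod 7 = 6 — OK.
C4: p=-1, u=4, s=7; 1 of them equals 4 — OK.
C5: u = 4, but 4 is required to differ — violated.
C6: u = 4 is not in {3, 8, -1, 0} — violated.
C7: p + t + s = -1 + 4 + 7 = 10, not 12 — violated.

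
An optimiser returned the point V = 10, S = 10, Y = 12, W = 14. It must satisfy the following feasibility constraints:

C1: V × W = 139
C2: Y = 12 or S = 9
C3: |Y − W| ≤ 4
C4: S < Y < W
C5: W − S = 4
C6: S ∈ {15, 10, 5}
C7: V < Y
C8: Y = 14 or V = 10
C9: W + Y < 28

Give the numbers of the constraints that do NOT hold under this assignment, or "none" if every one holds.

The assignment fails constraint 1.

C1: V × W = 10 × 14 = 140, not 139  fails
C2: Y = 12 = 12 (first disjunct)  holds
C3: |12 − 14| = 2; 2 ≤ 4  holds
C4: values 10 < 12 < 14  holds
C5: W − S = 14 − 10 = 4  holds
C6: S = 10 is in {15, 10, 5}  holds
C7: V = 10, Y = 12; 10 < 12  holds
C8: Y = 12 ≠ 14, but V = 10 = 10 (second disjunct)  holds
C9: W + Y = 14 + 12 = 26; 26 < 28  holds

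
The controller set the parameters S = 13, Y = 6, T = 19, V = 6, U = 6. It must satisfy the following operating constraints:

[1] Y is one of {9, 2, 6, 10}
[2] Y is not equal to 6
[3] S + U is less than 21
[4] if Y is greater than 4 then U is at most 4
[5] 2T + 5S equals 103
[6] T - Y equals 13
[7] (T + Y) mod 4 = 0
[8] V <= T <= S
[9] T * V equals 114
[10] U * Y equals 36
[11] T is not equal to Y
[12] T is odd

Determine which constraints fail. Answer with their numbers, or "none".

Violated: 2, 4, 7, 8.

[1] Y = 6 is in {9, 2, 6, 10} — holds.
[2] Y = 6, but 6 is required to differ — fails.
[3] S + U = 13 + 6 = 19; 19 < 21 — holds.
[4] Y = 6 > 4, so we need U ≤ 4; but U = 6 > 4 — fails.
[5] 2T + 5S = 2(19) + 5(13) = 103 — holds.
[6] T - Y = 19 - 6 = 13 — holds.
[7] T + Y = 25; 25 mod 4 = 1, not 0 — fails.
[8] values 6, 19, 13; T = 19 is not <= S = 13 — fails.
[9] T * V = 19 * 6 = 114 — holds.
[10] U * Y = 6 * 6 = 36 — holds.
[11] T = 19, Y = 6; distinct — holds.
[12] T = 19 is odd — holds.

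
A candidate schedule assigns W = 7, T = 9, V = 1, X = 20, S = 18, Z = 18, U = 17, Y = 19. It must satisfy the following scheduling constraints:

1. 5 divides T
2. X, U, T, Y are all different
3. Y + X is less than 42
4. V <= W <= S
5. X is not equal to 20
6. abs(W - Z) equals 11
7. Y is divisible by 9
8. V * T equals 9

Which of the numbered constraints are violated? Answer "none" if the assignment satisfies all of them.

No — constraints 1, 5, 7 are not satisfied.

1. 9 = 5*1 + 4, so 5 does not divide 9  ✗
2. values 20, 17, 9, 19 are pairwise distinct  ✓
3. Y + X = 19 + 20 = 39; 39 < 42  ✓
4. values 1 <= 7 <= 18  ✓
5. X = 20, but 20 is required to differ  ✗
6. abs(7 - 18) = 11  ✓
7. 19 = 9*2 + 1, so 9 does not divide 19  ✗
8. V * T = 1 * 9 = 9  ✓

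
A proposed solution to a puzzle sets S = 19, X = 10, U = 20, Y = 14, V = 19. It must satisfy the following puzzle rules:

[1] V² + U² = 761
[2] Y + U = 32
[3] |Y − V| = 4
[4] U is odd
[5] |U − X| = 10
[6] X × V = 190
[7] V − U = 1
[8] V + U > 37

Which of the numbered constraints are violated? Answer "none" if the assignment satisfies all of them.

The assignment fails constraints 2, 3, 4, 7.

[1] V² + U² = 19² + 20² = 361 + 400 = 761  OK
[2] Y + U = 14 + 20 = 34, not 32  FAIL
[3] |14 − 19| = 5, not 4  FAIL
[4] U = 20 is even  FAIL
[5] |20 − 10| = 10  OK
[6] X × V = 10 × 19 = 190  OK
[7] V − U = 19 − 20 = -1, not 1  FAIL
[8] V + U = 19 + 20 = 39; 39 > 37  OK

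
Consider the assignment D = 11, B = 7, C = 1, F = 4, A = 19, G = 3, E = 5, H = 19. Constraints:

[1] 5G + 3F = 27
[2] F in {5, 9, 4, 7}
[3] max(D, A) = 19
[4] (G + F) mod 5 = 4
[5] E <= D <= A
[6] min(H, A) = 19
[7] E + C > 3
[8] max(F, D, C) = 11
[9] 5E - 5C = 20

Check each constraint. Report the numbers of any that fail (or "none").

Constraint 4 is violated.

[1] 5G + 3F = 5(3) + 3(4) = 27 — holds.
[2] F = 4 is in {5, 9, 4, 7} — holds.
[3] max(11, 19) = 19 — holds.
[4] G + F = 7; 7 mod 5 = 2, not 4 — does not hold.
[5] values 5 <= 11 <= 19 — holds.
[6] min(19, 19) = 19 — holds.
[7] E + C = 5 + 1 = 6; 6 > 3 — holds.
[8] max(4, 11, 1) = 11 — holds.
[9] 5E - 5C = 5(5) - 5(1) = 20 — holds.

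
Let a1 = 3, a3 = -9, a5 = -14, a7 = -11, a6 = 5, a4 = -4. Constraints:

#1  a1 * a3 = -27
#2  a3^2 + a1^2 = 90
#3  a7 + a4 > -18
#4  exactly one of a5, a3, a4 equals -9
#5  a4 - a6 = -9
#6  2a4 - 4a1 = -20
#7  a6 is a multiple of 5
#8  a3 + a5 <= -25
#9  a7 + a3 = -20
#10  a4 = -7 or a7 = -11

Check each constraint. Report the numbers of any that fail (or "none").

#1 a1 * a3 = 3 * (-9) = -27 — OK.
#2 a3^2 + a1^2 = (-9)^2 + 3^2 = 81 + 9 = 90 — OK.
#3 a7 + a4 = -11 + (-4) = -15; -15 > -18 — OK.
#4 a5=-14, a3=-9, a4=-4; 1 of them equals -9 — OK.
#5 a4 - a6 = -4 - 5 = -9 — OK.
#6 2a4 - 4a1 = 2(-4) - 4(3) = -20 — OK.
#7 5 / 5 = 1, so 5 divides 5 — OK.
#8 a3 + a5 = -9 + (-14) = -23; -23 > -25, bound -25 not met — violated.
#9 a7 + a3 = -11 + (-9) = -20 — OK.
#10 a4 = -4 ≠ -7, but a7 = -11 = -11 (second disjunct) — OK.

Constraint 8 is violated.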